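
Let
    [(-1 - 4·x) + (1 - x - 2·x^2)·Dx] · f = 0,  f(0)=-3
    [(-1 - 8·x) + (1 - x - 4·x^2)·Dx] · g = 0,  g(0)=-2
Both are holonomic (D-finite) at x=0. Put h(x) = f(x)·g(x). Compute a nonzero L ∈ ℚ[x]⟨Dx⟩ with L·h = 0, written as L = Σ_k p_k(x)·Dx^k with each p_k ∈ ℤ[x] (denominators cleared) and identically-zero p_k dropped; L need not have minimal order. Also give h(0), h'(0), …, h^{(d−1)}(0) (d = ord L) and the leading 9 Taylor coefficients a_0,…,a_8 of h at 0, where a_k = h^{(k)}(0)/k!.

L = (-2 - 10·x + 18·x^2 + 32·x^3) + (1 - 2·x - 5·x^2 + 6·x^3 + 8·x^4)·Dx  (order 1).
h: a_k = 6, 12, 54, 132, 414, 1068, 2982, 7764, 20718, …
ICs: h(0) = 6.

f: a_k = -3, -3, -9, -15, -33, -63, -129, -255, -513, …
g: a_k = -2, -2, -10, -18, -58, -130, -362, -882, -2330, …
f·g: L₀ = L_f ⊗_s L_g, ord ≤ 1·1.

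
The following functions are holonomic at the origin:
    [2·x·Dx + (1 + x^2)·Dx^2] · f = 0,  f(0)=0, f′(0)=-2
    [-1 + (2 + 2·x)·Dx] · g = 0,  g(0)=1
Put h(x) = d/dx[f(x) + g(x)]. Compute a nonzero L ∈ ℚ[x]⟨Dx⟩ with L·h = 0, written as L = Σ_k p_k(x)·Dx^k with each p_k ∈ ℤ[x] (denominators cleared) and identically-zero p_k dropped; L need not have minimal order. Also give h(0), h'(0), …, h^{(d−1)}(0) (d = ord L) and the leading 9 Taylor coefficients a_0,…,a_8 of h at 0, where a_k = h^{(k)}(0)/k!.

L = (-4 - 10·x + 12·x^2 + 6·x^3) + (-11 - 16·x + 10·x^2 + 48·x^3 + 21·x^4)·Dx + (-2 + 6·x + 12·x^2 + 12·x^3 + 14·x^4 + 6·x^5)·Dx^2  (order 2).
h: a_k = -3/2, -1/4, 35/16, -5/32, -477/256, -63/512, 4327/2048, -429/4096, -124637/65536, …
ICs: h(0) = -3/2, h′(0) = -1/4.

f: a_k = 0, -2, 0, 2/3, 0, -2/5, 0, 2/7, 0, …
g: a_k = 1, 1/2, -1/8, 1/16, -5/128, 7/256, -21/1024, 33/2048, -429/32768, …
f+g: L₀ = lclm(L_f,L_g), ord ≤ 2+1.
Derive L from L₀ (diff closure).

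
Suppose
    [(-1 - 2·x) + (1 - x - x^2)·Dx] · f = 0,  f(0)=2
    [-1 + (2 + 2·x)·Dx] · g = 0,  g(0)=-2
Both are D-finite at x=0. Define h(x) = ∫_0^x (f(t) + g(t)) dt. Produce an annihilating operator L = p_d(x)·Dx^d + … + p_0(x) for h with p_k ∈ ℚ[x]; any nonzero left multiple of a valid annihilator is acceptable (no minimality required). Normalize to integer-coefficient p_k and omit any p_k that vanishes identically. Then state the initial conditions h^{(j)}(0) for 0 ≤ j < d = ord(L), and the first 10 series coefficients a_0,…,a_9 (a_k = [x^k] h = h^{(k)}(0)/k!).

L = (-9 - 21·x - 21·x^2 - 10·x^3)·Dx + (17 + 54·x + 87·x^2 + 74·x^3 + 25·x^4)·Dx^2 + (-2 - 14·x - 6·x^2 + 30·x^3 + 34·x^4 + 10·x^5)·Dx^3  (order 3).
h: a_k = 0, 0, 1/2, 17/12, 47/32, 129/64, 2041/768, 13333/3584, 42975/8192, 1114541/147456, …
ICs: h(0) = 0, h′(0) = 0, h′′(0) = 1.

f: a_k = 2, 2, 4, 6, 10, 16, 26, 42, 68, 110, …
g: a_k = -2, -1, 1/4, -1/8, 5/64, -7/128, 21/512, -33/1024, 429/16384, -715/32768, …
L₀ := lclm(L_f,L_g); ord L₀ ≤ 1+1.
h=∫h₀ ⇒ L = L₀·Dx.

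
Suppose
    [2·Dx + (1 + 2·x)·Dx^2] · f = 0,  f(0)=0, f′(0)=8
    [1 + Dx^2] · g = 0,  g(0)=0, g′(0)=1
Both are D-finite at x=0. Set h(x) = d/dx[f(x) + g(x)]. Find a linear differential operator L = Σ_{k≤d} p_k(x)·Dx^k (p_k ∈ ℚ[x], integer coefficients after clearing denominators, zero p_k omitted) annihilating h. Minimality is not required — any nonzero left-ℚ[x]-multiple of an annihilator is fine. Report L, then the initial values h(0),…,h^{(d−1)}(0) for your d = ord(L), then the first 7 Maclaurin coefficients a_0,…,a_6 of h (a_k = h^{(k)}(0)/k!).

f: a_k = 0, 8, -8, 32/3, -16, 128/5, -128/3, …
g: a_k = 0, 1, 0, -1/6, 0, 1/120, 0, …
Weyl lclm of L_f,L_g ⇒ L₀ (ord ≤ 4).
Derive L from L₀ (diff closure).
L = (50 + 8·x + 8·x^2) + (9 + 22·x + 12·x^2 + 8·x^3)·Dx + (50 + 8·x + 8·x^2)·Dx^2 + (9 + 22·x + 12·x^2 + 8·x^3)·Dx^3  (order 3).
h: a_k = 9, -16, 63/2, -64, 3073/24, -256, 368639/720, …
ICs: h(0) = 9, h′(0) = -16, h′′(0) = 63.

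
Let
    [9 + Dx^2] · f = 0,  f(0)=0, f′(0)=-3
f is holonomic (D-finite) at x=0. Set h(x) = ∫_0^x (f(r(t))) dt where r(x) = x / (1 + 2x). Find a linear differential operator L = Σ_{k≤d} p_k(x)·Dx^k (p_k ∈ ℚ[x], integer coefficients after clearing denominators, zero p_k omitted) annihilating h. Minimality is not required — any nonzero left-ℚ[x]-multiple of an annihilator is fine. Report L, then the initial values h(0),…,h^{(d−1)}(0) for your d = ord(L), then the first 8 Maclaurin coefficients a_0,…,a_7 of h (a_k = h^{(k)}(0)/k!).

L = 9·Dx + (4 + 24·x + 48·x^2 + 32·x^3)·Dx^2 + (1 + 8·x + 24·x^2 + 32·x^3 + 16·x^4)·Dx^3  (order 3).
h: a_k = 0, 0, -3/2, 2, -15/8, -3/5, 773/80, -975/28, …
ICs: h(0) = 0, h′(0) = 0, h′′(0) = -3.

f: a_k = 0, -3, 0, 9/2, 0, -81/40, 0, 243/560, …
f∘r: x↦r, Dx↦Dx/r' in L_f ⇒ L₀.
Integrate: L := L₀·Dx.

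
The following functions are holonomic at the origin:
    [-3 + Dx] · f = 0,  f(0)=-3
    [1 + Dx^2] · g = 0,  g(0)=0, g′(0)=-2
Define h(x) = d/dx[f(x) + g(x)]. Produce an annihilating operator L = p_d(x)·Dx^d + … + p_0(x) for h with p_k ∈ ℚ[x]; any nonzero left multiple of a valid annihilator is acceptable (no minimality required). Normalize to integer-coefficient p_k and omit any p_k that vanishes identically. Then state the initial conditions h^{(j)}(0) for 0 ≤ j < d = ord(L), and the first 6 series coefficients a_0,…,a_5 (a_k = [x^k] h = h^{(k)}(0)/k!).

L = 3 - Dx + 3·Dx^2 - Dx^3  (order 3).
h: a_k = -11, -27, -79/2, -81/2, -731/24, -729/40, …
ICs: h(0) = -11, h′(0) = -27, h′′(0) = -79.

f: a_k = -3, -9, -27/2, -27/2, -81/8, -243/40, …
g: a_k = 0, -2, 0, 1/3, 0, -1/60, …
Sum ⇒ L₀ = lclm(L_f,L_g) in ℚ(x)⟨Dx⟩.
h₀' ⇒ L via d/dx closure of L₀.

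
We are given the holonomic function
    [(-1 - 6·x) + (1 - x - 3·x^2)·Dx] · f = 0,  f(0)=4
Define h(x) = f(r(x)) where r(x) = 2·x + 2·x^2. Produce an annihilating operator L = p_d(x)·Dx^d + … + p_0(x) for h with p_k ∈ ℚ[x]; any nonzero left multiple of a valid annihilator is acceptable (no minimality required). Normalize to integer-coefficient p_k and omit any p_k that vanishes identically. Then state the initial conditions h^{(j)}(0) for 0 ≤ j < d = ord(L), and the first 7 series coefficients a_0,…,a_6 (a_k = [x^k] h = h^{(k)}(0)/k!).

L = (2 + 28·x + 72·x^2 + 48·x^3) + (-1 + 2·x + 14·x^2 + 24·x^3 + 12·x^4)·Dx  (order 1).
h: a_k = 4, 8, 72, 352, 1952, 10656, 57952, …
ICs: h(0) = 4.

f: a_k = 4, 4, 16, 28, 76, 160, 388, …
Substitute x→r, Dx→(1/r')Dx; clear ⇒ L₀.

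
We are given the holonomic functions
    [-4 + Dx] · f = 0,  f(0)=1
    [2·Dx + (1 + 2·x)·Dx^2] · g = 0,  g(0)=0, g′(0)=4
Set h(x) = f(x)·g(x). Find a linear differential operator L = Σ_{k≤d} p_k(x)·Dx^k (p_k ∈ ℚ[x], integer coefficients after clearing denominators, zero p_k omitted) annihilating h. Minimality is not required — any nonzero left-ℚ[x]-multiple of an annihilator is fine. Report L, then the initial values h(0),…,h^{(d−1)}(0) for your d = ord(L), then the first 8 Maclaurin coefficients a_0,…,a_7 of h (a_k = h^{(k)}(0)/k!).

L = (8 + 32·x) + (-6 - 16·x)·Dx + (1 + 2·x)·Dx^2  (order 2).
h: a_k = 0, 4, 12, 64/3, 24, 352/15, 128/9, 4352/315, …
ICs: h(0) = 0, h′(0) = 4.

f: a_k = 1, 4, 8, 32/3, 32/3, 128/15, 256/45, 1024/315, …
g: a_k = 0, 4, -4, 16/3, -8, 64/5, -64/3, 256/7, …
Sym-product of L_f,L_g gives L₀ (≤ ord 2).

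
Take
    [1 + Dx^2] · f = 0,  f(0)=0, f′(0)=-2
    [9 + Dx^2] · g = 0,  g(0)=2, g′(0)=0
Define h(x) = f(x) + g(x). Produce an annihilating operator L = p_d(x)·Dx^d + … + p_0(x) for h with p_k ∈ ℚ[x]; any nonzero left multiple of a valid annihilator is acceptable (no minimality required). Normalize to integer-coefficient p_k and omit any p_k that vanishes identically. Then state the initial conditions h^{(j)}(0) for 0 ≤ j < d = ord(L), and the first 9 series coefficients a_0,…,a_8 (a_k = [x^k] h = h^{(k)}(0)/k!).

L = 9 + 10·Dx^2 + Dx^4  (order 4).
h: a_k = 2, -2, -9, 1/3, 27/4, -1/60, -81/40, 1/2520, 729/2240, …
ICs: h(0) = 2, h′(0) = -2, h′′(0) = -18, h′′′(0) = 2.

f: a_k = 0, -2, 0, 1/3, 0, -1/60, 0, 1/2520, 0, …
g: a_k = 2, 0, -9, 0, 27/4, 0, -81/40, 0, 729/2240, …
Sum ⇒ L₀ = lclm(L_f,L_g) in ℚ(x)⟨Dx⟩.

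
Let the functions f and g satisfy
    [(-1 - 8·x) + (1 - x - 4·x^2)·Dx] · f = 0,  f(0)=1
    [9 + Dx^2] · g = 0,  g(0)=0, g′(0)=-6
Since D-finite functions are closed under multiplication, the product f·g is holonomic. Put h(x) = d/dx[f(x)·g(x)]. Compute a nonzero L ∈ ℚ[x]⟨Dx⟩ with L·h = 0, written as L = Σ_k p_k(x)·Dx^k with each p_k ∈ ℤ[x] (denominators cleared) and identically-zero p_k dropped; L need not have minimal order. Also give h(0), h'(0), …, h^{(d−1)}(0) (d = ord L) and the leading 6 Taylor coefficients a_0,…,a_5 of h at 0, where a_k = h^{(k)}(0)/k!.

L = (-33 - 162·x - 567·x^2 + 648·x^3 + 1296·x^4) + (6 + 66·x + 216·x^2 + 576·x^3)·Dx + (1 - 10·x - 31·x^2 + 72·x^3 + 144·x^4)·Dx^2  (order 2).
h: a_k = -6, -12, -63, -180, -2661/4, -18783/10, …
ICs: h(0) = -6, h′(0) = -12.

f: a_k = 1, 1, 5, 9, 29, 65, …
g: a_k = 0, -6, 0, 9, 0, -81/20, …
L₀ := L_f ⊗_s L_g (sym. prod.), ord ≤ 2.
Differentiate: ansatz ord ≤ ord L₀ ⇒ L.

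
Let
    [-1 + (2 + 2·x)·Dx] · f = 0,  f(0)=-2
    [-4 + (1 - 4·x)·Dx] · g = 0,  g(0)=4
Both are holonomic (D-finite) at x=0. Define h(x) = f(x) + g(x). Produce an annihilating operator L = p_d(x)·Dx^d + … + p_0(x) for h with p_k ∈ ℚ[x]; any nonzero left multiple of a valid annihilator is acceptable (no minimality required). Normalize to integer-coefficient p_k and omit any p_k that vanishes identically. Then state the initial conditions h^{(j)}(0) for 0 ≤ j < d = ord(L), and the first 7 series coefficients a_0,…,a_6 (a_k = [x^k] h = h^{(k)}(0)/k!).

f: a_k = -2, -1, 1/4, -1/8, 5/64, -7/128, 21/512, …
g: a_k = 4, 16, 64, 256, 1024, 4096, 16384, …
L₀ := lclm(L_f,L_g); ord L₀ ≤ 1+1.
L = (68 + 48·x) + (-129 - 248·x - 144·x^2)·Dx + (14 - 18·x - 128·x^2 - 96·x^3)·Dx^2  (order 2).
h: a_k = 2, 15, 257/4, 2047/8, 65541/64, 524281/128, 8388629/512, …
ICs: h(0) = 2, h′(0) = 15.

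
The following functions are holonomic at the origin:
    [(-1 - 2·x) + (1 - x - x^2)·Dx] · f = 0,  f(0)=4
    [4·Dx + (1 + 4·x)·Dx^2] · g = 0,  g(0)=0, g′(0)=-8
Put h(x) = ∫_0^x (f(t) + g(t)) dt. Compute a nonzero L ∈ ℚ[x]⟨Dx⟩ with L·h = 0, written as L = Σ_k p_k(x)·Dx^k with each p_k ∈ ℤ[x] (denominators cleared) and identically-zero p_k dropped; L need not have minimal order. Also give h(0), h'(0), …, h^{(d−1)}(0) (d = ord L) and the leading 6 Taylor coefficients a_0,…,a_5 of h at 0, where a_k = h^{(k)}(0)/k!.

f: a_k = 4, 4, 8, 12, 20, 32, …
g: a_k = 0, -8, 16, -128/3, 128, -2048/5, …
Weyl lclm of L_f,L_g ⇒ L₀ (ord ≤ 3).
∫: right-multiply L₀ by Dx.
L = (100 + 272·x + 392·x^2 + 144·x^3 + 96·x^4)·Dx^2 + (-7 + 96·x + 434·x^2 + 540·x^3 + 304·x^4 + 160·x^5)·Dx^3 + (-4 - 25·x - 28·x^2 + 46·x^3 + 73·x^4 + 76·x^5 + 32·x^6)·Dx^4  (order 4).
h: a_k = 0, 4, -2, 8, -23/3, 148/5, …
ICs: h(0) = 0, h′(0) = 4, h′′(0) = -4, h′′′(0) = 48.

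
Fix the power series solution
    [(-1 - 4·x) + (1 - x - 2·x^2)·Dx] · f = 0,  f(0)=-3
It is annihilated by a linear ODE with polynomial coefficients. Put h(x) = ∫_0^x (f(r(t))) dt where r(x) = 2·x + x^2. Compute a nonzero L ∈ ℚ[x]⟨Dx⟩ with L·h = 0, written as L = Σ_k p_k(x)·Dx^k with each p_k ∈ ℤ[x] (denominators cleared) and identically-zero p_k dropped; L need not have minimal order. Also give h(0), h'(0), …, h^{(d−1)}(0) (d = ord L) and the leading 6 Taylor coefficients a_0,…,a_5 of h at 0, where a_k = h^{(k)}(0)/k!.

L = (2 + 16·x + 8·x^2)·Dx + (-1 + 3·x + 6·x^2 + 2·x^3)·Dx^2  (order 2).
h: a_k = 0, -3, -3, -13, -39, -717/5, …
ICs: h(0) = 0, h′(0) = -3.

f: a_k = -3, -3, -9, -15, -33, -63, …
Substitute x→r, Dx→(1/r')Dx; clear ⇒ L₀.
h=∫₀ˣh₀: take L = L₀·Dx.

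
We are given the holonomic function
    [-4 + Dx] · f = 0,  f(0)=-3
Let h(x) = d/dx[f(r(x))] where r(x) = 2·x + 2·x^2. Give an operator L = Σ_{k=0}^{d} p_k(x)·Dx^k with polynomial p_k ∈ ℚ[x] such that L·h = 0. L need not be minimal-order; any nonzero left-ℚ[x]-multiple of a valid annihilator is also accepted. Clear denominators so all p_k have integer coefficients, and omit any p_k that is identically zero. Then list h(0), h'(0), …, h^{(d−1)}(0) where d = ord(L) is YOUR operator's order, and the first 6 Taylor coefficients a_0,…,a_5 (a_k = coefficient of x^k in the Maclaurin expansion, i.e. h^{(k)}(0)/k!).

L = (10 + 32·x + 32·x^2) + (-1 - 2·x)·Dx  (order 1).
h: a_k = -24, -240, -1344, -5504, -18176, -255488/5, …
ICs: h(0) = -24.

f: a_k = -3, -12, -24, -32, -32, -128/5, …
Substitute x→r, Dx→(1/r')Dx; clear ⇒ L₀.
h₀' ⇒ L via d/dx closure of L₀.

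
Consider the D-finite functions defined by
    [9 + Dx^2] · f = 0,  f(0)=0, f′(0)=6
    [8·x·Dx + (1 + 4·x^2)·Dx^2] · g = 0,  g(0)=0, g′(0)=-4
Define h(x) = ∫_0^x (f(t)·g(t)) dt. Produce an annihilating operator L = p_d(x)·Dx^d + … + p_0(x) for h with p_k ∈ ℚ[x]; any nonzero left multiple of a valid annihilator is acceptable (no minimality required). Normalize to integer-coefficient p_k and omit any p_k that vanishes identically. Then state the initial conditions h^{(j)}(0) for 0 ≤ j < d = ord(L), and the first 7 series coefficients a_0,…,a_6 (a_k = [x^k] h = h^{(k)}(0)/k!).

L = (2925 + 31536·x^2 + 95904·x^4 + 186624·x^6 + 186624·x^8)·Dx + (2448·x + 20160·x^3 + 62208·x^5 + 82944·x^7)·Dx^2 + (442 + 5088·x^2 + 19008·x^4 + 41472·x^6 + 41472·x^8)·Dx^3 + (272·x + 2240·x^3 + 6912·x^5 + 9216·x^7)·Dx^4 + (13 + 176·x^2 + 928·x^4 + 2304·x^6 + 2304·x^8)·Dx^5  (order 5).
h: a_k = 0, 0, 0, -8, 0, 68/5, 0, …
ICs: h(0) = 0, h′(0) = 0, h′′(0) = 0, h′′′(0) = -48, h′′′′(0) = 0.

f: a_k = 0, 6, 0, -9, 0, 81/20, 0, …
g: a_k = 0, -4, 0, 16/3, 0, -64/5, 0, …
Product ⇒ symmetric product L₀, ord ≤ 4.
∫: right-multiply L₀ by Dx.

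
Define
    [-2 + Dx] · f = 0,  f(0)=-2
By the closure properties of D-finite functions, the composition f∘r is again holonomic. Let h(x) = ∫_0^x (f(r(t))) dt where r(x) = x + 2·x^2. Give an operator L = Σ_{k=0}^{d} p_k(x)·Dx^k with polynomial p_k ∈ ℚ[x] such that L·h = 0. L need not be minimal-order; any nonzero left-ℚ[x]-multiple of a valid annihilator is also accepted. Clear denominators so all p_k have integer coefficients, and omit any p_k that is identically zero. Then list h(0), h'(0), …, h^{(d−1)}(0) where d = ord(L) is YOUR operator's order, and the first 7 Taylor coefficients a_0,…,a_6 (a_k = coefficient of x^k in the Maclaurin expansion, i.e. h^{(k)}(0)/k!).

f: a_k = -2, -4, -4, -8/3, -4/3, -8/15, -8/45, …
f∘r: x↦r, Dx↦Dx/r' in L_f ⇒ L₀.
h=∫h₀ ⇒ L = L₀·Dx.
L = (-2 - 8·x)·Dx + Dx^2  (order 2).
h: a_k = 0, -2, -2, -4, -14/3, -20/3, -36/5, …
ICs: h(0) = 0, h′(0) = -2.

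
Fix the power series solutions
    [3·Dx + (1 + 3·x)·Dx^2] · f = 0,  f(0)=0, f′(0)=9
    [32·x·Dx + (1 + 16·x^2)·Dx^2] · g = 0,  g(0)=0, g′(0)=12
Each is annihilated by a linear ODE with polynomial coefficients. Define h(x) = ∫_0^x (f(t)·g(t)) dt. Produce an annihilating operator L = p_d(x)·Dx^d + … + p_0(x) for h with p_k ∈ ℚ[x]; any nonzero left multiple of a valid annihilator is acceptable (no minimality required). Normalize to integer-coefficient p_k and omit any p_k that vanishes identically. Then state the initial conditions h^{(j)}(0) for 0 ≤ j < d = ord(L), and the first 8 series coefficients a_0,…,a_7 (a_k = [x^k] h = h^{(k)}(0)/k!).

L = (15744 + 89280·x + 811008·x^2 + 5299200·x^3 + 13271040·x^4 + 17252352·x^5 + 21233664·x^7)·Dx^2 + (4258 + 91200·x + 775488·x^2 + 4635648·x^3 + 18247680·x^4 + 41140224·x^5 + 46448640·x^6 + 21233664·x^7 + 74317824·x^8)·Dx^3 + (492 + 12548·x + 131328·x^2 + 747968·x^3 + 3219456·x^4 + 10146816·x^5 + 21233664·x^6 + 24920064·x^7 + 21233664·x^8 + 42467328·x^9)·Dx^4 + (73 + 822·x + 6161·x^2 + 34944·x^3 + 151168·x^4 + 500736·x^5 + 1322496·x^6 + 2654208·x^7 + 3244032·x^8 + 3538944·x^9 + 5308416·x^10)·Dx^5  (order 5).
h: a_k = 0, 0, 0, 36, -81/2, -252/5, 45/2, 27756/35, …
ICs: h(0) = 0, h′(0) = 0, h′′(0) = 0, h′′′(0) = 216, h′′′′(0) = -972.

f: a_k = 0, 9, -27/2, 27, -243/4, 729/5, -729/2, 6561/7, …
g: a_k = 0, 12, 0, -64, 0, 3072/5, 0, -49152/7, …
h₀=f·g: eliminate ⇒ L₀, order ≤ 2·2.
h=∫h₀ ⇒ L = L₀·Dx.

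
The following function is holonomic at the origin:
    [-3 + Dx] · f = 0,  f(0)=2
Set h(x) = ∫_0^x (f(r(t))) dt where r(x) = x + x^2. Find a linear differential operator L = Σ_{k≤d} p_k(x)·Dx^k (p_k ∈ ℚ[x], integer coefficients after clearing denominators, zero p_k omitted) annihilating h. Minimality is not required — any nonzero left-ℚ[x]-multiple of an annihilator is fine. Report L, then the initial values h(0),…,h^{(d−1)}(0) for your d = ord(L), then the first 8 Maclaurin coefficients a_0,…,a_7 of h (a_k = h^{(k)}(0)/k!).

L = (-3 - 6·x)·Dx + Dx^2  (order 2).
h: a_k = 0, 2, 3, 5, 27/4, 171/20, 387/40, 2871/280, …
ICs: h(0) = 0, h′(0) = 2.

f: a_k = 2, 6, 9, 9, 27/4, 81/20, 81/40, 243/280, …
h₀=f(r): pull back L_f along r ⇒ L₀.
∫: right-multiply L₀ by Dx.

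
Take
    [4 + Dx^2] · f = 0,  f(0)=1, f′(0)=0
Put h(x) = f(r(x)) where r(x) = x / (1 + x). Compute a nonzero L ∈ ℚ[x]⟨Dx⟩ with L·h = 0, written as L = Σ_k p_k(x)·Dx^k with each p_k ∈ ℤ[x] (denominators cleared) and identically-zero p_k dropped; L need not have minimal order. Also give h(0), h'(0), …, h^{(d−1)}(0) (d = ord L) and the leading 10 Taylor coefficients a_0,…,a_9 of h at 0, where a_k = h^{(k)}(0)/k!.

L = 4 + (2 + 6·x + 6·x^2 + 2·x^3)·Dx + (1 + 4·x + 6·x^2 + 4·x^3 + x^4)·Dx^2  (order 2).
h: a_k = 1, 0, -2, 4, -16/3, 16/3, -154/45, -4/5, 2354/315, -5168/315, …
ICs: h(0) = 1, h′(0) = 0.

f: a_k = 1, 0, -2, 0, 2/3, 0, -4/45, 0, 2/315, 0, …
Substitute x→r, Dx→(1/r')Dx; clear ⇒ L₀.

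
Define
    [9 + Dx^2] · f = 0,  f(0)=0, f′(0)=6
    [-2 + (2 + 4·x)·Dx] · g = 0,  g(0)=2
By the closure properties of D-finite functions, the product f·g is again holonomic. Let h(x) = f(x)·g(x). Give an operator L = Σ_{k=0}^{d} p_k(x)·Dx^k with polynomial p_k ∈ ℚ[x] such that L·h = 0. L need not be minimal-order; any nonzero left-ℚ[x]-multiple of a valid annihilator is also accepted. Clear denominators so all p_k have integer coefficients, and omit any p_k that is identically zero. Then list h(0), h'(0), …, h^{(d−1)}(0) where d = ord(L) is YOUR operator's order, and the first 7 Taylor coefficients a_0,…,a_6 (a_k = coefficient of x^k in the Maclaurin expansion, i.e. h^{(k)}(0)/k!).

L = (12 + 36·x + 36·x^2) + (-2 - 4·x)·Dx + (1 + 4·x + 4·x^2)·Dx^2  (order 2).
h: a_k = 0, 12, 12, -24, -12, 48/5, 48/5, …
ICs: h(0) = 0, h′(0) = 12.

f: a_k = 0, 6, 0, -9, 0, 81/20, 0, …
g: a_k = 2, 2, -1, 1, -5/4, 7/4, -21/8, …
h₀=f·g: eliminate ⇒ L₀, order ≤ 2·1.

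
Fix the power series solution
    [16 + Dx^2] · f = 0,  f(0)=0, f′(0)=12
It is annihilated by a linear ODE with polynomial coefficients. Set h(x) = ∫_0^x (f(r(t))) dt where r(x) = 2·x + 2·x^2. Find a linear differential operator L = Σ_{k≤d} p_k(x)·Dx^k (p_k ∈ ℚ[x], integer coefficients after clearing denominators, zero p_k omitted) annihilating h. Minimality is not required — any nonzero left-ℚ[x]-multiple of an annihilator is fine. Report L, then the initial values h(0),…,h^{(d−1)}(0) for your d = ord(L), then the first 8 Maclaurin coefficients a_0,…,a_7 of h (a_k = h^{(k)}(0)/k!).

L = (64 + 384·x + 768·x^2 + 512·x^3)·Dx - 2·Dx^2 + (1 + 2·x)·Dx^3  (order 3).
h: a_k = 0, 0, 12, 8, -64, -768/5, 128/15, 3840/7, …
ICs: h(0) = 0, h′(0) = 0, h′′(0) = 24.

f: a_k = 0, 12, 0, -32, 0, 128/5, 0, -1024/105, …
Change of var in L_f (x↦r) gives L₀.
∫: right-multiply L₀ by Dx.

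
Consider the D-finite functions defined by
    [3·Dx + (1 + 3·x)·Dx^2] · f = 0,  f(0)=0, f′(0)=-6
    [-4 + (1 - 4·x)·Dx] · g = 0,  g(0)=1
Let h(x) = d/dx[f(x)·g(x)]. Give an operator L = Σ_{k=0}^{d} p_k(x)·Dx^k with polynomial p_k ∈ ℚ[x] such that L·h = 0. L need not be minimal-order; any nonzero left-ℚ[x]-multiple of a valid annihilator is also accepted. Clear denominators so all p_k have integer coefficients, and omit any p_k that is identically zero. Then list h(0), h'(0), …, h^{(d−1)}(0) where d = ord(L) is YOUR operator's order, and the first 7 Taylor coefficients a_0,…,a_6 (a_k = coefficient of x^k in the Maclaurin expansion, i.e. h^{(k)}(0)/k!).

L = 48 + (6 + 60·x)·Dx + (-1 + x + 12·x^2)·Dx^2  (order 2).
h: a_k = -6, -30, -234, -1086, -5916, -134694/5, -650442/5, …
ICs: h(0) = -6, h′(0) = -30.

f: a_k = 0, -6, 9, -18, 81/2, -486/5, 243, …
g: a_k = 1, 4, 16, 64, 256, 1024, 4096, …
h₀=f·g: eliminate ⇒ L₀, order ≤ 2·1.
Differentiate: ansatz ord ≤ ord L₀ ⇒ L.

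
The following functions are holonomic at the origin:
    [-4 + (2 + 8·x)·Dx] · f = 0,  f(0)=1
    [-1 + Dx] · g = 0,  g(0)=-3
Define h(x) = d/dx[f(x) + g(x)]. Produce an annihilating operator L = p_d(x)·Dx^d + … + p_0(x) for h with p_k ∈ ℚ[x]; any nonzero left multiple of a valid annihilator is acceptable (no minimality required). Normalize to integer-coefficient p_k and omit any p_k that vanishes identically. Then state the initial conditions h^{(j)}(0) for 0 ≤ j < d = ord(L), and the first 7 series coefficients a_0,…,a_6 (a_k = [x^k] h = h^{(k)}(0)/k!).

L = (-14 - 8·x) + (11 - 8·x - 16·x^2)·Dx + (3 + 16·x + 16·x^2)·Dx^2  (order 2).
h: a_k = -1, -7, 21/2, -81/2, 1119/8, -20161/40, 443519/240, …
ICs: h(0) = -1, h′(0) = -7.

f: a_k = 1, 2, -2, 4, -10, 28, -84, …
g: a_k = -3, -3, -3/2, -1/2, -1/8, -1/40, -1/240, …
Sum ⇒ L₀ = lclm(L_f,L_g) in ℚ(x)⟨Dx⟩.
h=h₀': d/dx-closure on L₀ ⇒ L.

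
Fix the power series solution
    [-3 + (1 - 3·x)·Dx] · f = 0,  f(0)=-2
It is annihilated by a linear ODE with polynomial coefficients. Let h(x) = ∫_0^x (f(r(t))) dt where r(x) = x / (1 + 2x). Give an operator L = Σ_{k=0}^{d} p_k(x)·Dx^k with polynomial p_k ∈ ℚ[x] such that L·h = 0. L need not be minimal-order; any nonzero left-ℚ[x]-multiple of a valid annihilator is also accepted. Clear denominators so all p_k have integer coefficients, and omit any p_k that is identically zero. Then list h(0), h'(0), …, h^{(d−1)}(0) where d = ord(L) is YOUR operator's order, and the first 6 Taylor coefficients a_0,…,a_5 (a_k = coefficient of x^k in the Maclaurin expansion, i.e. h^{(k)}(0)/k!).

f: a_k = -2, -6, -18, -54, -162, -486, …
Substitute x→r, Dx→(1/r')Dx; clear ⇒ L₀.
Integrate: L := L₀·Dx.
L = 3·Dx + (-1 - x + 2·x^2)·Dx^2  (order 2).
h: a_k = 0, -2, -3, -2, -3/2, -6/5, …
ICs: h(0) = 0, h′(0) = -2.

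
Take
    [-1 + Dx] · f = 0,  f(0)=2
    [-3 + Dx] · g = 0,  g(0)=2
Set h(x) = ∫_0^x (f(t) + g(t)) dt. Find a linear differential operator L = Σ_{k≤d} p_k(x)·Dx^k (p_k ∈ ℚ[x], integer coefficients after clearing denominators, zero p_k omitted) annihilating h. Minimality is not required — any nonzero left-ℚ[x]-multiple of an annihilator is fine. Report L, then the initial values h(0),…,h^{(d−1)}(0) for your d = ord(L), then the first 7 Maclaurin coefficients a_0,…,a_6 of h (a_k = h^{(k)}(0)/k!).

L = 3·Dx - 4·Dx^2 + Dx^3  (order 3).
h: a_k = 0, 4, 4, 10/3, 7/3, 41/30, 61/90, …
ICs: h(0) = 0, h′(0) = 4, h′′(0) = 8.

f: a_k = 2, 2, 1, 1/3, 1/12, 1/60, 1/360, …
g: a_k = 2, 6, 9, 9, 27/4, 81/20, 81/40, …
Sum ⇒ L₀ = lclm(L_f,L_g) in ℚ(x)⟨Dx⟩.
Integrate: L := L₀·Dx.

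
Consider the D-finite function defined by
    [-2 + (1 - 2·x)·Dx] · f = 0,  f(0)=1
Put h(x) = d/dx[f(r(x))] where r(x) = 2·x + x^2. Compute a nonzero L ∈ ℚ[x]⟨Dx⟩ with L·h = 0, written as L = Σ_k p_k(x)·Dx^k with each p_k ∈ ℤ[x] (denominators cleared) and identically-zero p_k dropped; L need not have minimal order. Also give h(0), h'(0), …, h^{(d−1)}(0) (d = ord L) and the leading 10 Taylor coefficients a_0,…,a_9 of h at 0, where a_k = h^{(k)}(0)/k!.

L = (9 + 12·x + 6·x^2) + (-1 + 3·x + 6·x^2 + 2·x^3)·Dx  (order 1).
h: a_k = 4, 36, 240, 1424, 7920, 42288, 219520, 1116288, 5587776, 27625280, …
ICs: h(0) = 4.

f: a_k = 1, 2, 4, 8, 16, 32, 64, 128, 256, 512, …
L₀ from L_f via x↦r, Dx↦r'^{-1}Dx.
Differentiate: ansatz ord ≤ ord L₀ ⇒ L.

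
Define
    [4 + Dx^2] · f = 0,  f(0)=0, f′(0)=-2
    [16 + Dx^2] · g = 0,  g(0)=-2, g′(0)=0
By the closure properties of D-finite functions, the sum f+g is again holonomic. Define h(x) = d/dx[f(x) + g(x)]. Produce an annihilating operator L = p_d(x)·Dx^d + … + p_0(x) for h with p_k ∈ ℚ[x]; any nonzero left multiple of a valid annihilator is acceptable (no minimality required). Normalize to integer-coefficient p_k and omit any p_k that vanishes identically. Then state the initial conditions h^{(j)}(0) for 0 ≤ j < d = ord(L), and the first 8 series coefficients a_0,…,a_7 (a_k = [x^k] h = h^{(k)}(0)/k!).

L = 64 + 20·Dx^2 + Dx^4  (order 4).
h: a_k = -2, 32, 4, -256/3, -4/3, 1024/15, 8/45, -8192/315, …
ICs: h(0) = -2, h′(0) = 32, h′′(0) = 8, h′′′(0) = -512.

f: a_k = 0, -2, 0, 4/3, 0, -4/15, 0, 8/315, …
g: a_k = -2, 0, 16, 0, -64/3, 0, 512/45, 0, …
Weyl lclm of L_f,L_g ⇒ L₀ (ord ≤ 4).
h₀' ⇒ L via d/dx closure of L₀.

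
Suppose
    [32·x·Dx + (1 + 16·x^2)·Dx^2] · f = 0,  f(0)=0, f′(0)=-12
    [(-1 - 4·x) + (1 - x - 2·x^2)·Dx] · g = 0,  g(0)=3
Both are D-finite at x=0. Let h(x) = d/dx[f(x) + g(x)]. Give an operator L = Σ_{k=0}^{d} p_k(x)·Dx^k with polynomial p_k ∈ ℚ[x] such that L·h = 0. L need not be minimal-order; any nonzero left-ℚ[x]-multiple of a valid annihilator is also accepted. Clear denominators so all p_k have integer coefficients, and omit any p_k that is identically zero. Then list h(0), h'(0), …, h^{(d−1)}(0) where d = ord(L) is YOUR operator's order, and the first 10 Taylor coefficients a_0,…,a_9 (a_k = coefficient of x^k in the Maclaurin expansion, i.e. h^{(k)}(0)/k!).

L = (96 - 384·x - 6912·x^2 - 15360·x^3 - 40704·x^4 - 12288·x^6) + (-31 - 104·x + 392·x^2 - 736·x^3 - 14912·x^4 - 27904·x^5 - 3072·x^6 - 12288·x^7)·Dx + (3 + 19·x + 128·x^2 + 152·x^3 + 1128·x^4 - 2496·x^5 - 2560·x^6 - 1024·x^7 - 2048·x^8)·Dx^2  (order 2).
h: a_k = -9, 18, 237, 132, -2757, 774, 50937, 4104, -777225, 20490, …
ICs: h(0) = -9, h′(0) = 18.

f: a_k = 0, -12, 0, 64, 0, -3072/5, 0, 49152/7, 0, -262144/3, …
g: a_k = 3, 3, 9, 15, 33, 63, 129, 255, 513, 1023, …
h₀=f+g: left-lcm gives L₀, ord ≤ 3.
Derive L from L₀ (diff closure).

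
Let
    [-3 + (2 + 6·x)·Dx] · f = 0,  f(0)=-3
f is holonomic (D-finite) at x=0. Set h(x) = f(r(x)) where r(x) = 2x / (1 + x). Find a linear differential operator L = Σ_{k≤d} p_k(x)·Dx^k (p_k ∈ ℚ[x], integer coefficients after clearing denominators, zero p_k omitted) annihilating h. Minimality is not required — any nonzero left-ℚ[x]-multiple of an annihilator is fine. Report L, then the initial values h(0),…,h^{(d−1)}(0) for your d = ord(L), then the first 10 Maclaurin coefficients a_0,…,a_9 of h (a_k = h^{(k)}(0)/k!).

f: a_k = -3, -9/2, 27/8, -81/16, 1215/128, -5103/256, 45927/1024, -216513/2048, 8444007/32768, -42220035/65536, …
Substitute x→r, Dx→(1/r')Dx; clear ⇒ L₀.
L = -3 + (1 + 8·x + 7·x^2)·Dx  (order 1).
h: a_k = -3, -9, 45/2, -153/2, 2583/8, -12411/8, 128961/16, -704925/16, 31944663/128, -185810427/128, …
ICs: h(0) = -3.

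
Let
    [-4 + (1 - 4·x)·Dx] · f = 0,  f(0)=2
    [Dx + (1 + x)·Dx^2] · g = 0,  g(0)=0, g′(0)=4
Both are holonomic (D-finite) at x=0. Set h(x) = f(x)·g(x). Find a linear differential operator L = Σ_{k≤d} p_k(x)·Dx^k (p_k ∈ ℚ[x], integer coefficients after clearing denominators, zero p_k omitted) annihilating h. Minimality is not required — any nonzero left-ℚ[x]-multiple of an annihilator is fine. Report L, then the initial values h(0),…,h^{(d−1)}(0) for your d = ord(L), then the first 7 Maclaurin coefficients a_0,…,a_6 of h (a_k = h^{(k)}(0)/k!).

L = 4 + (7 + 12·x)·Dx + (-1 + 3·x + 4·x^2)·Dx^2  (order 2).
h: a_k = 0, 8, 28, 344/3, 1370/3, 27424/15, 109676/15, …
ICs: h(0) = 0, h′(0) = 8.

f: a_k = 2, 8, 32, 128, 512, 2048, 8192, …
g: a_k = 0, 4, -2, 4/3, -1, 4/5, -2/3, …
Sym-product of L_f,L_g gives L₀ (≤ ord 2).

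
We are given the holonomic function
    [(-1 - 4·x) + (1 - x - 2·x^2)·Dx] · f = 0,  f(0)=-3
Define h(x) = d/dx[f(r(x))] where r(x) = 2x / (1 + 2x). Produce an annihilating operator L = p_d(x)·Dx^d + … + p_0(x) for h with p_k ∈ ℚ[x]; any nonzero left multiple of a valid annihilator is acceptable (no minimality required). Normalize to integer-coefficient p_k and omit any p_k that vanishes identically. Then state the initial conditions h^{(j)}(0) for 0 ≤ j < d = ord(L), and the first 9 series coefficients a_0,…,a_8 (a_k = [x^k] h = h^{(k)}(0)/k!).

f: a_k = -3, -3, -9, -15, -33, -63, -129, -255, -513, …
Substitute x→r, Dx→(1/r')Dx; clear ⇒ L₀.
Differentiate: ansatz ord ≤ ord L₀ ⇒ L.
L = (8 + 48·x + 288·x^2 + 320·x^3) + (-1 - 14·x - 36·x^2 + 56·x^3 + 160·x^4)·Dx  (order 1).
h: a_k = -6, -48, 0, -768, 1920, -13824, 53760, -270336, 1161216, …
ICs: h(0) = -6.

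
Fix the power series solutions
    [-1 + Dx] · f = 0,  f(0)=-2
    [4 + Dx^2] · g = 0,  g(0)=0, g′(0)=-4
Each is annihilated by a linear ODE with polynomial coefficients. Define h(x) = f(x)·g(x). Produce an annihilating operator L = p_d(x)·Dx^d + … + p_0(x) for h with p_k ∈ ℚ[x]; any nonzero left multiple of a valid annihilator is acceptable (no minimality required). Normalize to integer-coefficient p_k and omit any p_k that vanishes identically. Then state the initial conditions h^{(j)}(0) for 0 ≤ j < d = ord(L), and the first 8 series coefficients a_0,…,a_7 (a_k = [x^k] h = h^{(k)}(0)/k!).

f: a_k = -2, -2, -1, -1/3, -1/12, -1/60, -1/360, -1/2520, …
g: a_k = 0, -4, 0, 8/3, 0, -8/15, 0, 16/315, …
h₀=f·g: eliminate ⇒ L₀, order ≤ 1·2.
L = 5 - 2·Dx + Dx^2  (order 2).
h: a_k = 0, 8, 8, -4/3, -4, -19/15, 11/45, 139/630, …
ICs: h(0) = 0, h′(0) = 8.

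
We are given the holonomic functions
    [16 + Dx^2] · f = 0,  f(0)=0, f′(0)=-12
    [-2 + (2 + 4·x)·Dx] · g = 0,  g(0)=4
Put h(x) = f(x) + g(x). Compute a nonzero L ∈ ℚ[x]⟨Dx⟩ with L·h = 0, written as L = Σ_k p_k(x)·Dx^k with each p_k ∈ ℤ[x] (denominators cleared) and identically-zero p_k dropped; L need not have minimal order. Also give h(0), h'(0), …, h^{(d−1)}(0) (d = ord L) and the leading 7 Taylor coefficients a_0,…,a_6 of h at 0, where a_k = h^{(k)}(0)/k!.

L = (-304 - 1024·x - 1024·x^2) + (240 + 1504·x + 3072·x^2 + 2048·x^3)·Dx + (-19 - 64·x - 64·x^2)·Dx^2 + (15 + 94·x + 192·x^2 + 128·x^3)·Dx^3  (order 3).
h: a_k = 4, -8, -2, 34, -5/2, -221/10, -21/4, …
ICs: h(0) = 4, h′(0) = -8, h′′(0) = -4.

f: a_k = 0, -12, 0, 32, 0, -128/5, 0, …
g: a_k = 4, 4, -2, 2, -5/2, 7/2, -21/4, …
Weyl lclm of L_f,L_g ⇒ L₀ (ord ≤ 3).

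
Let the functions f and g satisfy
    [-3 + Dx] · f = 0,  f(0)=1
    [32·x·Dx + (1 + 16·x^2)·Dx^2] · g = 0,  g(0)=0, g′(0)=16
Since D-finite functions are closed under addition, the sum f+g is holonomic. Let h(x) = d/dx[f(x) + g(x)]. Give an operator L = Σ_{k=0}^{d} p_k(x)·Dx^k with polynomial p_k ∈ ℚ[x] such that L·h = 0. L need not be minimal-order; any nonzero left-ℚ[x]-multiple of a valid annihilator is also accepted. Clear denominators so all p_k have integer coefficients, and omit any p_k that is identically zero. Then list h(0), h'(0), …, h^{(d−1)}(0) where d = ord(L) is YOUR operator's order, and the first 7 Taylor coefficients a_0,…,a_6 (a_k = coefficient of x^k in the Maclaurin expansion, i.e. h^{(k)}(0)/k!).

L = (96 - 288·x - 4608·x^2 - 4608·x^3) + (-41 + 1248·x^2 - 2304·x^4)·Dx + (3 + 32·x + 96·x^2 + 512·x^3 + 768·x^4)·Dx^2  (order 2).
h: a_k = 19, 9, -485/2, 27/2, 32849/8, 243/40, -5242637/80, …
ICs: h(0) = 19, h′(0) = 9.

f: a_k = 1, 3, 9/2, 9/2, 27/8, 81/40, 81/80, …
g: a_k = 0, 16, 0, -256/3, 0, 4096/5, 0, …
f+g: L₀ = lclm(L_f,L_g), ord ≤ 1+2.
h=h₀': d/dx-closure on L₀ ⇒ L.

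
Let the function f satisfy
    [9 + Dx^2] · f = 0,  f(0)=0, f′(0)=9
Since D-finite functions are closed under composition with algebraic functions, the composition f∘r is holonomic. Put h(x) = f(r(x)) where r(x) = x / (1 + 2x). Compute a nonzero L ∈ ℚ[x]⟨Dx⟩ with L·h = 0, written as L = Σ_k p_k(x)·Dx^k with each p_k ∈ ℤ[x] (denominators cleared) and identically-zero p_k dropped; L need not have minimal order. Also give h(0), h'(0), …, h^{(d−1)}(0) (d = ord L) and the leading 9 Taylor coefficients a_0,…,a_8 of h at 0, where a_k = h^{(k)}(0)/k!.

f: a_k = 0, 9, 0, -27/2, 0, 243/40, 0, -729/560, 0, …
L₀ from L_f via x↦r, Dx↦r'^{-1}Dx.
L = 9 + (4 + 24·x + 48·x^2 + 32·x^3)·Dx + (1 + 8·x + 24·x^2 + 32·x^3 + 16·x^4)·Dx^2  (order 2).
h: a_k = 0, 9, -18, 45/2, 9, -6957/40, 2925/4, -1288449/560, 249489/40, …
ICs: h(0) = 0, h′(0) = 9.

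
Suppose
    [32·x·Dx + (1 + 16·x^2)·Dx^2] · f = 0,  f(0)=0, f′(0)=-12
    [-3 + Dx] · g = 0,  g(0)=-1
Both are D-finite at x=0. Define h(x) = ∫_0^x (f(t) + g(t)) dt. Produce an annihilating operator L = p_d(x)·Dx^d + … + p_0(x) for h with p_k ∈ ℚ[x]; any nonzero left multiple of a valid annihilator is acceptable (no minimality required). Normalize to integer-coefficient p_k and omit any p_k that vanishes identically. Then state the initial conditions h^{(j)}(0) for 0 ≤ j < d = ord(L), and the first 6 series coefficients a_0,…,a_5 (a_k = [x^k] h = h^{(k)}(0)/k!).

f: a_k = 0, -12, 0, 64, 0, -3072/5, …
g: a_k = -1, -3, -9/2, -9/2, -27/8, -81/40, …
L₀ := lclm(L_f,L_g); ord L₀ ≤ 2+1.
Integrate: L := L₀·Dx.
L = (96 - 288·x - 4608·x^2 - 4608·x^3)·Dx^2 + (-41 + 1248·x^2 - 2304·x^4)·Dx^3 + (3 + 32·x + 96·x^2 + 512·x^3 + 768·x^4)·Dx^4  (order 4).
h: a_k = 0, -1, -15/2, -3/2, 119/8, -27/40, …
ICs: h(0) = 0, h′(0) = -1, h′′(0) = -15, h′′′(0) = -9.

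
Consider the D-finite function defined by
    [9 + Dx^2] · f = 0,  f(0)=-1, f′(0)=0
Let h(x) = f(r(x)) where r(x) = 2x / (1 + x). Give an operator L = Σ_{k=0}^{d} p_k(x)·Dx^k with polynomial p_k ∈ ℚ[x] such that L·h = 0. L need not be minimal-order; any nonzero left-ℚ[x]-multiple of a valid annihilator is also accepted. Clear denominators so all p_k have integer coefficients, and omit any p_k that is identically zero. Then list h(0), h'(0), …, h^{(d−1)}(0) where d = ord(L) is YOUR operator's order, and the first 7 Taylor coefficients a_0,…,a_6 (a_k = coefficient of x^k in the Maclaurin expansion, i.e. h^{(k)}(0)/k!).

f: a_k = -1, 0, 9/2, 0, -27/8, 0, 81/80, …
h₀=f(r): pull back L_f along r ⇒ L₀.
L = 36 + (2 + 6·x + 6·x^2 + 2·x^3)·Dx + (1 + 4·x + 6·x^2 + 4·x^3 + x^4)·Dx^2  (order 2).
h: a_k = -1, 0, 18, -36, 0, 144, -1926/5, …
ICs: h(0) = -1, h′(0) = 0.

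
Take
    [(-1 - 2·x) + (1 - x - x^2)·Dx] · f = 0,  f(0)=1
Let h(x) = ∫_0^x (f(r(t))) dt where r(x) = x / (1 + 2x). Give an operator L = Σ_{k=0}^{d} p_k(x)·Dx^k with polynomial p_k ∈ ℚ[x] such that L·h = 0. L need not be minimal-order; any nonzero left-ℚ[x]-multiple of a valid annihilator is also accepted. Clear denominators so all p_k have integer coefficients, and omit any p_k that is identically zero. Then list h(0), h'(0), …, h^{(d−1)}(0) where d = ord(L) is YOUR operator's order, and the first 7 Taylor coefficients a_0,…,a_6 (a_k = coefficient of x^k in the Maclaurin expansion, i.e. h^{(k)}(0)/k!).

f: a_k = 1, 1, 2, 3, 5, 8, 13, …
f∘r: x↦r, Dx↦Dx/r' in L_f ⇒ L₀.
Integrate: L := L₀·Dx.
L = (-1 - 4·x)·Dx + (1 + 5·x + 7·x^2 + 2·x^3)·Dx^2  (order 2).
h: a_k = 0, 1, 1/2, 0, -1/4, 3/5, -4/3, …
ICs: h(0) = 0, h′(0) = 1.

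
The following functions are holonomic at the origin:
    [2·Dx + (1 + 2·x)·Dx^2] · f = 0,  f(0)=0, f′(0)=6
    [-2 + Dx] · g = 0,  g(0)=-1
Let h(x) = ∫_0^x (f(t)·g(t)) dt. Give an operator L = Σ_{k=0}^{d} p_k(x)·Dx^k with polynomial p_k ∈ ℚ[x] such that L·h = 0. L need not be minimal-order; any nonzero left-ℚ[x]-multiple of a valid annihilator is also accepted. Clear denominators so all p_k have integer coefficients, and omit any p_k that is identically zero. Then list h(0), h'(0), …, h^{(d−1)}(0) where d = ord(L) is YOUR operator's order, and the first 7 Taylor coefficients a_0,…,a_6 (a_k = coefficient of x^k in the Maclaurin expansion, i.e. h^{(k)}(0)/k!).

f: a_k = 0, 6, -6, 8, -12, 96/5, -32, …
g: a_k = -1, -2, -2, -4/3, -2/3, -4/15, -4/45, …
L₀ := L_f ⊗_s L_g (sym. prod.), ord ≤ 2.
h=∫₀ˣh₀: take L = L₀·Dx.
L = 8·x·Dx + (-2 - 8·x)·Dx^2 + (1 + 2·x)·Dx^3  (order 3).
h: a_k = 0, 0, -3, -2, -2, 0, -6/5, …
ICs: h(0) = 0, h′(0) = 0, h′′(0) = -6.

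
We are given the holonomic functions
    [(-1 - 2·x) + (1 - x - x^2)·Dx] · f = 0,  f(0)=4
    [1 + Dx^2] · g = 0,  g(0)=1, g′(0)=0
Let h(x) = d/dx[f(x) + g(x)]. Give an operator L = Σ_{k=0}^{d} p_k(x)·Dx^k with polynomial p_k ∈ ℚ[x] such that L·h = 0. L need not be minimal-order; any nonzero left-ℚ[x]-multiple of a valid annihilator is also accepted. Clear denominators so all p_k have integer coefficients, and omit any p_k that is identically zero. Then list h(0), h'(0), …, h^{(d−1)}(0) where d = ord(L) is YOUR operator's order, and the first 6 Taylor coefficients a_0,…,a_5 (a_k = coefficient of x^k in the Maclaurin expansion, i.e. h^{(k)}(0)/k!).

f: a_k = 4, 4, 8, 12, 20, 32, …
g: a_k = 1, 0, -1/2, 0, 1/24, 0, …
Sum ⇒ L₀ = lclm(L_f,L_g) in ℚ(x)⟨Dx⟩.
h=h₀': d/dx-closure on L₀ ⇒ L.
L = (124 + 358·x + 470·x^2 + 230·x^3 + 130·x^4 + 18·x^5 + 6·x^6) + (-19 - 29·x + 36·x^2 + 55·x^3 + 50·x^4 + 27·x^5 + 7·x^6 + 2·x^7)·Dx + (124 + 358·x + 470·x^2 + 230·x^3 + 130·x^4 + 18·x^5 + 6·x^6)·Dx^2 + (-19 - 29·x + 36·x^2 + 55·x^3 + 50·x^4 + 27·x^5 + 7·x^6 + 2·x^7)·Dx^3  (order 3).
h: a_k = 4, 15, 36, 481/6, 160, 37439/120, …
ICs: h(0) = 4, h′(0) = 15, h′′(0) = 72.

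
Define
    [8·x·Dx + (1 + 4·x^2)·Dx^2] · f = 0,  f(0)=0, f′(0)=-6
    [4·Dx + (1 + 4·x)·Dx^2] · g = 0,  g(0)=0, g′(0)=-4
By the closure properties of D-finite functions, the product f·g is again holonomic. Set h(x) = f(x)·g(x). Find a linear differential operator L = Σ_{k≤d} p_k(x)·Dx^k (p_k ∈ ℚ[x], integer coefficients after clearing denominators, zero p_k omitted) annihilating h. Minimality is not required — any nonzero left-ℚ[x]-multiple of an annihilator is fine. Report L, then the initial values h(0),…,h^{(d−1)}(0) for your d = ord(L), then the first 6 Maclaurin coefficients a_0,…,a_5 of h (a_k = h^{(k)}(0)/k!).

L = (96 + 640·x + 1408·x^2 + 7680·x^3 + 15360·x^4 + 26624·x^5 + 8192·x^7)·Dx + (24 + 320·x + 2656·x^2 + 9728·x^3 + 28160·x^4 + 47616·x^5 + 71680·x^6 + 6144·x^7 + 28672·x^8)·Dx^2 + (12 + 104·x + 672·x^2 + 2976·x^3 + 8256·x^4 + 18048·x^5 + 24576·x^6 + 35328·x^7 + 6144·x^8 + 16384·x^9)·Dx^3 + (1 + 12·x + 68·x^2 + 256·x^3 + 696·x^4 + 1536·x^5 + 2688·x^6 + 3072·x^7 + 4224·x^8 + 1024·x^9 + 2048·x^10)·Dx^4  (order 4).
h: a_k = 0, 0, 24, -48, 96, -320, …
ICs: h(0) = 0, h′(0) = 0, h′′(0) = 48, h′′′(0) = -288.

f: a_k = 0, -6, 0, 8, 0, -96/5, …
g: a_k = 0, -4, 8, -64/3, 64, -1024/5, …
f·g: L₀ = L_f ⊗_s L_g, ord ≤ 2·2.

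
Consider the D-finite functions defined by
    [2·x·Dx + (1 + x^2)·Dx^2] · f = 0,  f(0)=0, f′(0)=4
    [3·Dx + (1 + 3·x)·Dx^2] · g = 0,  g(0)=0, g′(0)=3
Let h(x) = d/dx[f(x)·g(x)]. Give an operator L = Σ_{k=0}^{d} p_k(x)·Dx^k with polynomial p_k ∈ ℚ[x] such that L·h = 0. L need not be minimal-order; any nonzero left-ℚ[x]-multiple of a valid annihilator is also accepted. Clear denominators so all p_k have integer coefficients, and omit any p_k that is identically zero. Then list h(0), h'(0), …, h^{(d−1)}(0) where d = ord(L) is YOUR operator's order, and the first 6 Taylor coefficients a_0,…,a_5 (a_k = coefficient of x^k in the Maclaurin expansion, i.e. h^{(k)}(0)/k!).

L = (264 + 1260·x + 1008·x^2 + 3420·x^3 + 3240·x^4 + 4212·x^5 + 324·x^7) + (178 + 660·x + 3828·x^2 + 7308·x^3 + 12960·x^4 + 10044·x^5 + 11340·x^6 + 324·x^7 + 1134·x^8)·Dx + (132 + 608·x + 1728·x^2 + 4568·x^3 + 6456·x^4 + 8856·x^5 + 5184·x^6 + 5544·x^7 + 324·x^8 + 648·x^9)·Dx^2 + (13 + 102·x + 341·x^2 + 744·x^3 + 1138·x^4 + 1236·x^5 + 1386·x^6 + 648·x^7 + 657·x^8 + 54·x^9 + 81·x^10)·Dx^3  (order 3).
h: a_k = 0, 24, -54, 128, -375, 5544/5, …
ICs: h(0) = 0, h′(0) = 24, h′′(0) = -108.

f: a_k = 0, 4, 0, -4/3, 0, 4/5, …
g: a_k = 0, 3, -9/2, 9, -81/4, 243/5, …
Product ⇒ symmetric product L₀, ord ≤ 4.
Derive L from L₀ (diff closure).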